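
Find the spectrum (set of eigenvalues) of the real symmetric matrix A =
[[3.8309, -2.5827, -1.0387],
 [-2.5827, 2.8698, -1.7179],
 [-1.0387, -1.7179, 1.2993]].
sigma(A) ≈ {-1, 3, 6}

A is real symmetric, so its spectrum consists of real eigenvalues. Expanding the characteristic polynomial of the displayed matrix gives
  det(λ I - A) = p(λ) = λ^3 + (-8)λ^2 + (9)λ + (18.0013).
Solving p(λ) = 0 yields eigenvalues ≈ -1, 3, 6. (A is shown rounded to 4 decimals, so these recover the underlying integer eigenvalues to within that precision.)
Verification: the trace of A = 8 equals the sum of eigenvalues 8, and det(A) ≈ -18.0013 matches the eigenvalue product -18.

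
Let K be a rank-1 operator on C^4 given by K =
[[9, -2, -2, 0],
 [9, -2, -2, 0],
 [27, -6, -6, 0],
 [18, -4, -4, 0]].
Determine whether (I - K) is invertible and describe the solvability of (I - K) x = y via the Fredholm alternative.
(I - K) is singular (det(I - K) = 0, i.e. 1 ∈ sigma(K)). (I - K) x = y is solvable iff y ⊥ ker((I - K)^*) = span{(9, -2, -2, 0)}, i.e. iff 9y_1 - 2y_2 - 2y_3 = 0. When solvable, the solutions are x = y + c·(1, 1, 3, 2), c arbitrary (ker(I - K) = span{(1, 1, 3, 2)}, dimension 1).

K has rank 1, so it is an outer product K = u v^T: every row of K is a multiple of one row vector. Reading off the entries, u = (1, 1, 3, 2) and v = (9, -2, -2, 0) (row i of K equals u_i·v^T). A rank-one matrix u v^T satisfies K u = u (v·u) and kills the (3)-dimensional subspace v^⊥, so its characteristic polynomial is lambda^3 (lambda - v·u) with v·u = tr K = 1. Hence the eigenvalues of I - K are 1 (multiplicity 3) and 1 - (1) = 0, so det(I - K) = 0. (Direct check: I - K =
[[-8, 2, 2, 0],
 [-9, 3, 2, 0],
 [-27, 6, 7, 0],
 [-18, 4, 4, 1]]
has determinant 0.) So 1 is an eigenvalue of K and (I - K) is not invertible. The finite-dimensional Fredholm alternative says: either (I - K) is invertible, or ker(I - K) ≠ {0} and then range(I - K) = ker((I - K)^*)^⊥, with dim ker(I - K) = dim ker((I - K)^*). We are in the second case, so we need both kernels. Kernel of I - K: (I - K) u = u - u (v·u) = u - u = 0, so ker(I - K) = span{u} = span{(1, 1, 3, 2)} (it is exactly 1-dimensional because rank(I - K) = 3). Kernel of the adjoint: K is real, so (I - K)^* = I - K^T = I - v u^T, and (I - v u^T) v = v - v (u·v) = 0; hence ker((I - K)^*) = span{v} = span{(9, -2, -2, 0)}. Therefore (I - K) x = y is solvable iff <y, v> = 0, i.e. iff 9y_1 - 2y_2 - 2y_3 = 0. When this holds, K y = u (v·y) = 0, so (I - K) y = y and x = y is a particular solution; the full solution set is the line x = y + c·u = y + c·(1, 1, 3, 2), c ∈ C.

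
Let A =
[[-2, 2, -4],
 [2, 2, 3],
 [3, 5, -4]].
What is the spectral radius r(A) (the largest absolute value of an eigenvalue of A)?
r(A) ≈ 4.1658

The eigenvalues of A are the roots of its characteristic polynomial. With M = A (coefficients from the trace, the sum of principal 2x2 minors, and det A):
  p(λ) = det(λ I - M) = λ^3 + 4λ^2 - 11λ - 64.
No integer candidate from the rational root theorem (±divisors of 64) is a root, so the roots are irrational. The cubic discriminant is Δ = -36260 < 0, so there is one real root and a complex-conjugate pair. p(3) = -34 and p(4) = 20 have opposite signs, so a root lies in (3, 4); Newton's method refines it to λ ≈ 3.688. Dividing out (λ - (3.688)) leaves approximately λ^2 + 7.688λ + 17.3535. For λ^2 + 7.688λ + 17.3535 the discriminant is -10.3085. It is negative, so the remaining roots are the complex-conjugate pair λ ≈ -3.844 ± 1.6053i. Their product equals the constant term, so |λ|^2 ≈ 17.3535 and |λ| ≈ 4.1658.
Thus the eigenvalues (to 4 decimals) are 3.688 (modulus 3.688); -3.844 ± 1.6053i (modulus 4.1658). The spectral radius is the largest modulus: r(A) ≈ 4.1658. (Cross-check: r(A) ≤ ||A||_2 ≈ 7.8085; equality holds whenever A is normal, though it can also hold for some non-normal A.)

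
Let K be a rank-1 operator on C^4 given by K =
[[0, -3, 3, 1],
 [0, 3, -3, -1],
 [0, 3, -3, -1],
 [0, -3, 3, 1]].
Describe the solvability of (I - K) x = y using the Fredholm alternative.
(I - K) is singular (det(I - K) = 0, i.e. 1 ∈ sigma(K)). (I - K) x = y is solvable iff y ⊥ ker((I - K)^*) = span{(0, -3, 3, 1)}, i.e. iff -3y_2 + 3y_3 + y_4 = 0. When solvable, the solutions are x = y + c·(1, -1, -1, 1), c arbitrary (ker(I - K) = span{(1, -1, -1, 1)}, dimension 1).

K has rank 1, so it is an outer product K = u v^T: every row of K is a multiple of one row vector. Reading off the entries, u = (1, -1, -1, 1) and v = (0, -3, 3, 1) (row i of K equals u_i·v^T). A rank-one matrix u v^T satisfies K u = u (v·u) and kills the (3)-dimensional subspace v^⊥, so its characteristic polynomial is lambda^3 (lambda - v·u) with v·u = tr K = 1. Hence the eigenvalues of I - K are 1 (multiplicity 3) and 1 - (1) = 0, so det(I - K) = 0. (Direct check: I - K =
[[1, 3, -3, -1],
 [0, -2, 3, 1],
 [0, -3, 4, 1],
 [0, 3, -3, 0]]
has determinant 0.) So 1 is an eigenvalue of K and (I - K) is not invertible. The finite-dimensional Fredholm alternative says: either (I - K) is invertible, or ker(I - K) ≠ {0} and then range(I - K) = ker((I - K)^*)^⊥, with dim ker(I - K) = dim ker((I - K)^*). We are in the second case, so we need both kernels. Kernel of I - K: (I - K) u = u - u (v·u) = u - u = 0, so ker(I - K) = span{u} = span{(1, -1, -1, 1)} (it is exactly 1-dimensional because rank(I - K) = 3). Kernel of the adjoint: K is real, so (I - K)^* = I - K^T = I - v u^T, and (I - v u^T) v = v - v (u·v) = 0; hence ker((I - K)^*) = span{v} = span{(0, -3, 3, 1)}. Therefore (I - K) x = y is solvable iff <y, v> = 0, i.e. iff -3y_2 + 3y_3 + y_4 = 0. When this holds, K y = u (v·y) = 0, so (I - K) y = y and x = y is a particular solution; the full solution set is the line x = y + c·u = y + c·(1, -1, -1, 1), c ∈ C.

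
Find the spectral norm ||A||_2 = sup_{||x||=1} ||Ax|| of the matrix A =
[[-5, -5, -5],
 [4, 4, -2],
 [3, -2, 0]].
||A||_2 ≈ 9.5804 (= sqrt(largest eigenvalue of A^T A))

||A||_2 = sigma_max(A) = sqrt(lambda_max(A^T A)). Form the symmetric matrix M = A^T A =
[[50, 35, 17],
 [35, 45, 17],
 [17, 17, 29]].
Its characteristic polynomial (trace, sum of principal 2x2 minors, determinant of M give the coefficients) is
  p(λ) = det(λ I - M) = λ^3 - 124λ^2 + 3202λ - 22500.
No integer candidate from the rational root theorem (±divisors of 22500) is a root, so the roots are irrational. The cubic discriminant is Δ = 1868730672 > 0, so there are three distinct real roots. p(12) = -204 and p(13) = 367 have opposite signs, so a root lies in (12, 13); Newton's method refines it to λ ≈ 12.324. p(19) = 433 and p(20) = -60 have opposite signs, so a root lies in (19, 20); Newton's method refines it to λ ≈ 19.8911. p(91) = -4391 and p(92) = 1236 have opposite signs, so a root lies in (91, 92); Newton's method refines it to λ ≈ 91.7849. Check (Vieta): the three roots sum to 124, matching tr M = 124.
So the eigenvalues of A^T A are ≈ 12.324, 19.8911, 91.7849 (all ≥ 0, as they must be for A^T A). The largest is λ_max ≈ 91.7849, hence ||A||_2 = sqrt(λ_max) ≈ 9.5804.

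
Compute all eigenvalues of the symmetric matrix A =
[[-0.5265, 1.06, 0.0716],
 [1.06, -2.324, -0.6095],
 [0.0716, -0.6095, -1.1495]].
sigma(A) ≈ {-3, -1, 0}

A is real symmetric, so its spectrum consists of real eigenvalues. Expanding the characteristic polynomial of the displayed matrix gives
  det(λ I - A) = p(λ) = λ^3 + (4)λ^2 + (3)λ + (0).
Solving p(λ) = 0 yields eigenvalues ≈ -3, -1, 0. (A is shown rounded to 4 decimals, so these recover the underlying integer eigenvalues to within that precision.)
Verification: the trace of A = -4 equals the sum of eigenvalues -4, and det(A) ≈ 0.0001 matches the eigenvalue product 0.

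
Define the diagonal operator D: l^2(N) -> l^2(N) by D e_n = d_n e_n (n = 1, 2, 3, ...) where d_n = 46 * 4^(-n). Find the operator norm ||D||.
||D|| = 23/2 (attained at n = 1)

For D diagonal, ||D|| = sup_n |d_n|. The sequence d_n = 46 * 4^(-n) is positive and strictly decreasing (ratio 4^(-1) < 1), so the supremum is d_1 = 46/4 = 23/2. Hence ||D|| = 23/2.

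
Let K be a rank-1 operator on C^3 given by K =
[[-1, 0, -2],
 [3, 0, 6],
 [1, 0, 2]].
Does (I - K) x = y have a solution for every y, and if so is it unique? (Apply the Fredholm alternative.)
(I - K) is singular (det(I - K) = 0, i.e. 1 ∈ sigma(K)). (I - K) x = y is solvable iff y ⊥ ker((I - K)^*) = span{(-1, 0, -2)}, i.e. iff -y_1 - 2y_3 = 0. When solvable, the solutions are x = y + c·(1, -3, -1), c arbitrary (ker(I - K) = span{(1, -3, -1)}, dimension 1).

K has rank 1, so it is an outer product K = u v^T: every row of K is a multiple of one row vector. Reading off the entries, u = (1, -3, -1) and v = (-1, 0, -2) (row i of K equals u_i·v^T). A rank-one matrix u v^T satisfies K u = u (v·u) and kills the (2)-dimensional subspace v^⊥, so its characteristic polynomial is lambda^2 (lambda - v·u) with v·u = tr K = 1. Hence the eigenvalues of I - K are 1 (multiplicity 2) and 1 - (1) = 0, so det(I - K) = 0. (Direct check: I - K =
[[2, 0, 2],
 [-3, 1, -6],
 [-1, 0, -1]]
has determinant 0.) So 1 is an eigenvalue of K and (I - K) is not invertible. The finite-dimensional Fredholm alternative says: either (I - K) is invertible, or ker(I - K) ≠ {0} and then range(I - K) = ker((I - K)^*)^⊥, with dim ker(I - K) = dim ker((I - K)^*). We are in the second case, so we need both kernels. Kernel of I - K: (I - K) u = u - u (v·u) = u - u = 0, so ker(I - K) = span{u} = span{(1, -3, -1)} (it is exactly 1-dimensional because rank(I - K) = 2). Kernel of the adjoint: K is real, so (I - K)^* = I - K^T = I - v u^T, and (I - v u^T) v = v - v (u·v) = 0; hence ker((I - K)^*) = span{v} = span{(-1, 0, -2)}. Therefore (I - K) x = y is solvable iff <y, v> = 0, i.e. iff -y_1 - 2y_3 = 0. When this holds, K y = u (v·y) = 0, so (I - K) y = y and x = y is a particular solution; the full solution set is the line x = y + c·u = y + c·(1, -3, -1), c ∈ C.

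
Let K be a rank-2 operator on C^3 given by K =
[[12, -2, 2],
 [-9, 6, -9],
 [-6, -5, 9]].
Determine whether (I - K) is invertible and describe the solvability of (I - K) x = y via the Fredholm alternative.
(I - K) is invertible (det(I - K) = 157 ≠ 0), so for every y in C^3 the equation (I - K) x = y has a unique solution.

K has rank 2 and factors as K = U V^T = u1 v1^T + u2 v2^T with u1 = (2, 0, -3), v1 = (3, 1, -2), u2 = (2, -3, 1), v2 = (3, -2, 3) (multiplying out reproduces the displayed K). The nonzero eigenvalues of U V^T coincide with those of the 2 x 2 matrix G = V^T U = [[v1·u1, v1·u2], [v2·u1, v2·u2]] = [[12, 1], [-3, 15]], and by the Sylvester determinant identity det(I_3 - U V^T) = det(I_2 - V^T U) = det([[-11, -1], [3, -14]]) = (-11)(-14) - (-1)(3) = 157. (Direct check: I - K =
[[-11, 2, -2],
 [9, -5, 9],
 [6, 5, -8]]
has determinant 157.) The finite-dimensional Fredholm alternative says: either (I - K) is invertible, or ker(I - K) ≠ {0} and then range(I - K) = ker((I - K)^*)^⊥, with dim ker(I - K) = dim ker((I - K)^*). Since det(I - K) ≠ 0, 1 is not an eigenvalue of K and ker(I - K) = {0}, so we are in the first case: for every y there is a unique x = (I - K)^(-1) y. (Explicitly, by the Woodbury identity, (I - U V^T)^(-1) = I + U (I_2 - G)^(-1) V^T.)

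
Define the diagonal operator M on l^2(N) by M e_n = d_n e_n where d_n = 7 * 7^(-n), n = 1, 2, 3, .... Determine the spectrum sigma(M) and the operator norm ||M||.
sigma(M) = {7 * 7^(-n) : n ≥ 1} ∪ {0}; ||M|| = 1

A bounded diagonal operator on l^2 with diagonal entries d_n has spectrum equal to the closure of {d_n : n ≥ 1}: every d_n is an eigenvalue (with eigenvector e_n), so {d_n} ⊂ sigma(M); the spectrum is closed, so its closure is too; and for lambda not in the closure, (M - lambda I) has bounded inverse (the diagonal entries 1/(d_n - lambda) are bounded). For our sequence d_n = 7 * 7^(-n), n = 1, 2, 3, ...:
  - {d_n} = {7 * 7^(-n) : n ≥ 1}; the only limit point is 0
  - closure = {7 * 7^(-n) : n ≥ 1} ∪ {0}
For the norm: a diagonal operator has ||M|| = sup_n |d_n|. Here d_n = 7 * 7^(-n) is positive and decreasing, so sup_n |d_n| = d_1 = 7/7 = 1. So ||M|| = 1.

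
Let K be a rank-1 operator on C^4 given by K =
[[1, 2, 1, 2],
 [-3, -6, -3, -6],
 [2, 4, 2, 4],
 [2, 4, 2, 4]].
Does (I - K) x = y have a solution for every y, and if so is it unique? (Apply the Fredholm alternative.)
(I - K) is singular (det(I - K) = 0, i.e. 1 ∈ sigma(K)). (I - K) x = y is solvable iff y ⊥ ker((I - K)^*) = span{(1, 2, 1, 2)}, i.e. iff y_1 + 2y_2 + y_3 + 2y_4 = 0. When solvable, the solutions are x = y + c·(1, -3, 2, 2), c arbitrary (ker(I - K) = span{(1, -3, 2, 2)}, dimension 1).

K has rank 1, so it is an outer product K = u v^T: every row of K is a multiple of one row vector. Reading off the entries, u = (1, -3, 2, 2) and v = (1, 2, 1, 2) (row i of K equals u_i·v^T). A rank-one matrix u v^T satisfies K u = u (v·u) and kills the (3)-dimensional subspace v^⊥, so its characteristic polynomial is lambda^3 (lambda - v·u) with v·u = tr K = 1. Hence the eigenvalues of I - K are 1 (multiplicity 3) and 1 - (1) = 0, so det(I - K) = 0. (Direct check: I - K =
[[0, -2, -1, -2],
 [3, 7, 3, 6],
 [-2, -4, -1, -4],
 [-2, -4, -2, -3]]
has determinant 0.) So 1 is an eigenvalue of K and (I - K) is not invertible. The finite-dimensional Fredholm alternative says: either (I - K) is invertible, or ker(I - K) ≠ {0} and then range(I - K) = ker((I - K)^*)^⊥, with dim ker(I - K) = dim ker((I - K)^*). We are in the second case, so we need both kernels. Kernel of I - K: (I - K) u = u - u (v·u) = u - u = 0, so ker(I - K) = span{u} = span{(1, -3, 2, 2)} (it is exactly 1-dimensional because rank(I - K) = 3). Kernel of the adjoint: K is real, so (I - K)^* = I - K^T = I - v u^T, and (I - v u^T) v = v - v (u·v) = 0; hence ker((I - K)^*) = span{v} = span{(1, 2, 1, 2)}. Therefore (I - K) x = y is solvable iff <y, v> = 0, i.e. iff y_1 + 2y_2 + y_3 + 2y_4 = 0. When this holds, K y = u (v·y) = 0, so (I - K) y = y and x = y is a particular solution; the full solution set is the line x = y + c·u = y + c·(1, -3, 2, 2), c ∈ C.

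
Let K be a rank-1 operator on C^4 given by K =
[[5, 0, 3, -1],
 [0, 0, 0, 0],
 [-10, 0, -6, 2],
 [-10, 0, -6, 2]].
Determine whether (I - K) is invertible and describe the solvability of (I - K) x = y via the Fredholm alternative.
(I - K) is singular (det(I - K) = 0, i.e. 1 ∈ sigma(K)). (I - K) x = y is solvable iff y ⊥ ker((I - K)^*) = span{(5, 0, 3, -1)}, i.e. iff 5y_1 + 3y_3 - y_4 = 0. When solvable, the solutions are x = y + c·(1, 0, -2, -2), c arbitrary (ker(I - K) = span{(1, 0, -2, -2)}, dimension 1).

K has rank 1, so it is an outer product K = u v^T: every row of K is a multiple of one row vector. Reading off the entries, u = (1, 0, -2, -2) and v = (5, 0, 3, -1) (row i of K equals u_i·v^T). A rank-one matrix u v^T satisfies K u = u (v·u) and kills the (3)-dimensional subspace v^⊥, so its characteristic polynomial is lambda^3 (lambda - v·u) with v·u = tr K = 1. Hence the eigenvalues of I - K are 1 (multiplicity 3) and 1 - (1) = 0, so det(I - K) = 0. (Direct check: I - K =
[[-4, 0, -3, 1],
 [0, 1, 0, 0],
 [10, 0, 7, -2],
 [10, 0, 6, -1]]
has determinant 0.) So 1 is an eigenvalue of K and (I - K) is not invertible. The finite-dimensional Fredholm alternative says: either (I - K) is invertible, or ker(I - K) ≠ {0} and then range(I - K) = ker((I - K)^*)^⊥, with dim ker(I - K) = dim ker((I - K)^*). We are in the second case, so we need both kernels. Kernel of I - K: (I - K) u = u - u (v·u) = u - u = 0, so ker(I - K) = span{u} = span{(1, 0, -2, -2)} (it is exactly 1-dimensional because rank(I - K) = 3). Kernel of the adjoint: K is real, so (I - K)^* = I - K^T = I - v u^T, and (I - v u^T) v = v - v (u·v) = 0; hence ker((I - K)^*) = span{v} = span{(5, 0, 3, -1)}. Therefore (I - K) x = y is solvable iff <y, v> = 0, i.e. iff 5y_1 + 3y_3 - y_4 = 0. When this holds, K y = u (v·y) = 0, so (I - K) y = y and x = y is a particular solution; the full solution set is the line x = y + c·u = y + c·(1, 0, -2, -2), c ∈ C.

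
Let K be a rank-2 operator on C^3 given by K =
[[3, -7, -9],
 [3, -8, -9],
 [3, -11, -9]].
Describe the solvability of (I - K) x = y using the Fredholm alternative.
(I - K) is invertible (det(I - K) = -15 ≠ 0), so for every y in C^3 the equation (I - K) x = y has a unique solution.

K has rank 2 and factors as K = U V^T = u1 v1^T + u2 v2^T with u1 = (2, 1, -2), v1 = (0, 1, 0), u2 = (3, 3, 3), v2 = (1, -3, -3) (multiplying out reproduces the displayed K). The nonzero eigenvalues of U V^T coincide with those of the 2 x 2 matrix G = V^T U = [[v1·u1, v1·u2], [v2·u1, v2·u2]] = [[1, 3], [5, -15]], and by the Sylvester determinant identity det(I_3 - U V^T) = det(I_2 - V^T U) = det([[0, -3], [-5, 16]]) = (0)(16) - (-3)(-5) = -15. (Direct check: I - K =
[[-2, 7, 9],
 [-3, 9, 9],
 [-3, 11, 10]]
has determinant -15.) The finite-dimensional Fredholm alternative says: either (I - K) is invertible, or ker(I - K) ≠ {0} and then range(I - K) = ker((I - K)^*)^⊥, with dim ker(I - K) = dim ker((I - K)^*). Since det(I - K) ≠ 0, 1 is not an eigenvalue of K and ker(I - K) = {0}, so we are in the first case: for every y there is a unique x = (I - K)^(-1) y. (Explicitly, by the Woodbury identity, (I - U V^T)^(-1) = I + U (I_2 - G)^(-1) V^T.)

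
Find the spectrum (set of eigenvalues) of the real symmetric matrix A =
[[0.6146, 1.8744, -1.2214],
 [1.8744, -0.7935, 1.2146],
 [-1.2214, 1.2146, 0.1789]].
sigma(A) ≈ {-3, 1, 2}

A is real symmetric, so its spectrum consists of real eigenvalues. Expanding the characteristic polynomial of the displayed matrix gives
  det(λ I - A) = p(λ) = λ^3 + (0)λ^2 + (-7)λ + (6).
Solving p(λ) = 0 yields eigenvalues ≈ -3, 1, 2. (A is shown rounded to 4 decimals, so these recover the underlying integer eigenvalues to within that precision.)
Verification: the trace of A = 0 equals the sum of eigenvalues 0, and det(A) ≈ -6.0001 matches the eigenvalue product -6.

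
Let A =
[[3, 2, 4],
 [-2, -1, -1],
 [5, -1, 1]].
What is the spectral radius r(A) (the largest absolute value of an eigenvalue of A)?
r(A) = (5 + sqrt(57))/2 ≈ 6.2749

The eigenvalues of A are the roots of its characteristic polynomial. With M = A (coefficients from the trace, the sum of principal 2x2 minors, and det A):
  p(λ) = det(λ I - M) = λ^3 - 3λ^2 - 18λ - 16.
By the rational root theorem any rational root is an integer divisor of 16. Testing λ = -2: p(-2) = -8 - 12 + 36 - 16 = 0, so λ = -2 is a root. Dividing out (λ + 2) leaves p(λ) = (λ + 2)(λ^2 - 5λ - 8). For λ^2 - 5λ - 8 the discriminant is 57. It is nonnegative but not a perfect square, so the roots are real and irrational: λ = (5 ± sqrt(57))/2 ≈ 6.2749, -1.2749.
Thus the eigenvalues (to 4 decimals) are 6.2749 (modulus 6.2749); -1.2749 (modulus 1.2749); -2 (modulus 2). The spectral radius is the largest modulus: r(A) = (5 + sqrt(57))/2 ≈ 6.2749. (Cross-check: r(A) ≤ ||A||_2 ≈ 7.106; equality holds whenever A is normal, though it can also hold for some non-normal A.)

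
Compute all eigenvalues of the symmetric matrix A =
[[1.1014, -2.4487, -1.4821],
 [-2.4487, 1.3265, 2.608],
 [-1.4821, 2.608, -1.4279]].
sigma(A) ≈ {-3, -1, 5}

A is real symmetric, so its spectrum consists of real eigenvalues. Expanding the characteristic polynomial of the displayed matrix gives
  det(λ I - A) = p(λ) = λ^3 + (-1)λ^2 + (-17)λ + (-15).
Solving p(λ) = 0 yields eigenvalues ≈ -3, -1, 5. (A is shown rounded to 4 decimals, so these recover the underlying integer eigenvalues to within that precision.)
Verification: the trace of A = 1 equals the sum of eigenvalues 1, and det(A) ≈ 15.0005 matches the eigenvalue product 15.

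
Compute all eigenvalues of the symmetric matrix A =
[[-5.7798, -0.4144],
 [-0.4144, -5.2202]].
sigma(A) ≈ {-6, -5}

A is real symmetric, so its spectrum consists of real eigenvalues. Expanding the characteristic polynomial of the displayed matrix gives
  det(λ I - A) = p(λ) = λ^2 + (11)λ + (30).
Solving p(λ) = 0 yields eigenvalues ≈ -6, -5. (A is shown rounded to 4 decimals, so these recover the underlying integer eigenvalues to within that precision.)
Verification: the trace of A = -11 equals the sum of eigenvalues -11, and det(A) ≈ 30.0000 matches the eigenvalue product 30.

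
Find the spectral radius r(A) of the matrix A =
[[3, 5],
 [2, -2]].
r(A) = (1 + sqrt(65))/2 ≈ 4.5311

The eigenvalues of A are the roots of its characteristic polynomial. With M = A (coefficients from the trace and determinant):
  p(λ) = det(λ I - M) = λ^2 - λ - 16.
For λ^2 - λ - 16 the discriminant is 65. It is nonnegative but not a perfect square, so the roots are real and irrational: λ = (1 ± sqrt(65))/2 ≈ 4.5311, -3.5311.
Thus the eigenvalues (to 4 decimals) are 4.5311 (modulus 4.5311); -3.5311 (modulus 3.5311). The spectral radius is the largest modulus: r(A) = (1 + sqrt(65))/2 ≈ 4.5311. (Cross-check: r(A) ≤ ||A||_2 ≈ 5.8823; equality holds whenever A is normal, though it can also hold for some non-normal A.)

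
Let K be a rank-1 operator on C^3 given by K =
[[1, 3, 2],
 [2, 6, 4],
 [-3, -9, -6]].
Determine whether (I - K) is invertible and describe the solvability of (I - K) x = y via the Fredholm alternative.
(I - K) is singular (det(I - K) = 0, i.e. 1 ∈ sigma(K)). (I - K) x = y is solvable iff y ⊥ ker((I - K)^*) = span{(1, 3, 2)}, i.e. iff y_1 + 3y_2 + 2y_3 = 0. When solvable, the solutions are x = y + c·(1, 2, -3), c arbitrary (ker(I - K) = span{(1, 2, -3)}, dimension 1).

K has rank 1, so it is an outer product K = u v^T: every row of K is a multiple of one row vector. Reading off the entries, u = (1, 2, -3) and v = (1, 3, 2) (row i of K equals u_i·v^T). A rank-one matrix u v^T satisfies K u = u (v·u) and kills the (2)-dimensional subspace v^⊥, so its characteristic polynomial is lambda^2 (lambda - v·u) with v·u = tr K = 1. Hence the eigenvalues of I - K are 1 (multiplicity 2) and 1 - (1) = 0, so det(I - K) = 0. (Direct check: I - K =
[[0, -3, -2],
 [-2, -5, -4],
 [3, 9, 7]]
has determinant 0.) So 1 is an eigenvalue of K and (I - K) is not invertible. The finite-dimensional Fredholm alternative says: either (I - K) is invertible, or ker(I - K) ≠ {0} and then range(I - K) = ker((I - K)^*)^⊥, with dim ker(I - K) = dim ker((I - K)^*). We are in the second case, so we need both kernels. Kernel of I - K: (I - K) u = u - u (v·u) = u - u = 0, so ker(I - K) = span{u} = span{(1, 2, -3)} (it is exactly 1-dimensional because rank(I - K) = 2). Kernel of the adjoint: K is real, so (I - K)^* = I - K^T = I - v u^T, and (I - v u^T) v = v - v (u·v) = 0; hence ker((I - K)^*) = span{v} = span{(1, 3, 2)}. Therefore (I - K) x = y is solvable iff <y, v> = 0, i.e. iff y_1 + 3y_2 + 2y_3 = 0. When this holds, K y = u (v·y) = 0, so (I - K) y = y and x = y is a particular solution; the full solution set is the line x = y + c·u = y + c·(1, 2, -3), c ∈ C.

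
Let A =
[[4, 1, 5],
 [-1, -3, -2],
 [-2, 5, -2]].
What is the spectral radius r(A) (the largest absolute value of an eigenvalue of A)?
r(A) ≈ 3.082

The eigenvalues of A are the roots of its characteristic polynomial. With M = A (coefficients from the trace, the sum of principal 2x2 minors, and det A):
  p(λ) = det(λ I - M) = λ^3 + λ^2 + 7λ - 11.
No integer candidate from the rational root theorem (±divisors of 11) is a root, so the roots are irrational. The cubic discriminant is Δ = -5932 < 0, so there is one real root and a complex-conjugate pair. p(1) = -2 and p(2) = 15 have opposite signs, so a root lies in (1, 2); Newton's method refines it to λ ≈ 1.158. Dividing out (λ - (1.158)) leaves approximately λ^2 + 2.158λ + 9.499. For λ^2 + 2.158λ + 9.499 the discriminant is -33.339. It is negative, so the remaining roots are the complex-conjugate pair λ ≈ -1.079 ± 2.887i. Their product equals the constant term, so |λ|^2 ≈ 9.499 and |λ| ≈ 3.082.
Thus the eigenvalues (to 4 decimals) are 1.158 (modulus 1.158); -1.079 ± 2.887i (modulus 3.082). The spectral radius is the largest modulus: r(A) ≈ 3.082. (Cross-check: r(A) ≤ ||A||_2 ≈ 7.3312; equality holds whenever A is normal, though it can also hold for some non-normal A.)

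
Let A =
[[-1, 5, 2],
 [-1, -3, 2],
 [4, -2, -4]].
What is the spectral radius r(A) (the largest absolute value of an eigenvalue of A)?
r(A) ≈ 5.4552

The eigenvalues of A are the roots of its characteristic polynomial. With M = A (coefficients from the trace, the sum of principal 2x2 minors, and det A):
  p(λ) = det(λ I - M) = λ^3 + 8λ^2 + 20λ - 32.
No integer candidate from the rational root theorem (±divisors of 32) is a root, so the roots are irrational. The cubic discriminant is Δ = -60672 < 0, so there is one real root and a complex-conjugate pair. p(1) = -3 and p(2) = 48 have opposite signs, so a root lies in (1, 2); Newton's method refines it to λ ≈ 1.0753. Dividing out (λ - (1.0753)) leaves approximately λ^2 + 9.0753λ + 29.7588. For λ^2 + 9.0753λ + 29.7588 the discriminant is -36.6739. It is negative, so the remaining roots are the complex-conjugate pair λ ≈ -4.5377 ± 3.0279i. Their product equals the constant term, so |λ|^2 ≈ 29.7588 and |λ| ≈ 5.4552.
Thus the eigenvalues (to 4 decimals) are 1.0753 (modulus 1.0753); -4.5377 ± 3.0279i (modulus 5.4552). The spectral radius is the largest modulus: r(A) ≈ 5.4552. (Cross-check: r(A) ≤ ||A||_2 ≈ 7.4373; equality holds whenever A is normal, though it can also hold for some non-normal A.)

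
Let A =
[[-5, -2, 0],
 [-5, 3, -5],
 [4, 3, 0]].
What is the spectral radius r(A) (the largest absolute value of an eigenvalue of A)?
r(A) ≈ 5.2094

The eigenvalues of A are the roots of its characteristic polynomial. With M = A (coefficients from the trace, the sum of principal 2x2 minors, and det A):
  p(λ) = det(λ I - M) = λ^3 + 2λ^2 - 10λ + 35.
No integer candidate from the rational root theorem (±divisors of 35) is a root, so the roots are irrational. The cubic discriminant is Δ = -42395 < 0, so there is one real root and a complex-conjugate pair. p(-6) = -49 and p(-5) = 10 have opposite signs, so a root lies in (-6, -5); Newton's method refines it to λ ≈ -5.2094. Dividing out (λ - (-5.2094)) leaves approximately λ^2 - 3.2094λ + 6.7187. For λ^2 - 3.2094λ + 6.7187 the discriminant is -16.5748. It is negative, so the remaining roots are the complex-conjugate pair λ ≈ 1.6047 ± 2.0356i. Their product equals the constant term, so |λ|^2 ≈ 6.7187 and |λ| ≈ 2.592.
Thus the eigenvalues (to 4 decimals) are -5.2094 (modulus 5.2094); 1.6047 ± 2.0356i (modulus 2.592). The spectral radius is the largest modulus: r(A) ≈ 5.2094. (Cross-check: r(A) ≤ ||A||_2 ≈ 8.8222; equality holds whenever A is normal, though it can also hold for some non-normal A.)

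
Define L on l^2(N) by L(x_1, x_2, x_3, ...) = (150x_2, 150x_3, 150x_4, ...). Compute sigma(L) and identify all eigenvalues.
sigma(L) = closed disk {z in C : |z| ≤ 150}; sigma_p(L) = open disk {z in C : |z| < 150}

Note L = 150·V where V is the unit left shift (V x)_k = x_{k+1}; so sigma(L) = 150·sigma(V) and ||L|| = 150||V||. ||L x||^2 = 22500sum_{k≥2} |x_k|^2 ≤ 22500||x||^2, with equality on {x : x_1 = 0}, so ||L|| = 150. For any lambda with |lambda| < 150, set r = lambda/150 (|r| < 1); the vector x = (1, r, r^2, ...) is in l^2 and satisfies L x = 150(r, r^2, ...) = lambda x, so lambda is an eigenvalue. On the boundary |lambda| = 150 the geometric series diverges, so no l^2 eigenvector exists, but these lambda lie in the approximate point spectrum. Hence sigma(L) is the closed disk of radius 150 and sigma_p(L) is the open disk.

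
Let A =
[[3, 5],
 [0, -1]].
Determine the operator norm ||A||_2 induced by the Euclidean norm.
||A||_2 = sqrt((35 + sqrt(1189))/2) ≈ 5.8941 (= sqrt(largest eigenvalue of A^T A))

||A||_2 = sigma_max(A) = sqrt(lambda_max(A^T A)). Form the symmetric matrix M = A^T A =
[[9, 15],
 [15, 26]].
Its characteristic polynomial (trace, determinant of M give the coefficients) is
  p(λ) = det(λ I - M) = λ^2 - 35λ + 9.
For λ^2 - 35λ + 9 the discriminant is 1189. It is nonnegative but not a perfect square, so the roots are real and irrational: λ = (35 ± sqrt(1189))/2 ≈ 34.7409, 0.2591.
So the eigenvalues of A^T A are ≈ 0.2591, 34.7409 (all ≥ 0, as they must be for A^T A). The largest is λ_max = (35 + sqrt(1189))/2 ≈ 34.7409, hence ||A||_2 = sqrt(λ_max) = sqrt((35 + sqrt(1189))/2) ≈ 5.8941.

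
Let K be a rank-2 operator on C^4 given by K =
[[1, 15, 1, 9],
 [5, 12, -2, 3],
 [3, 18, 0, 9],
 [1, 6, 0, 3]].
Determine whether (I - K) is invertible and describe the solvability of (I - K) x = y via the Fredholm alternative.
(I - K) is invertible (det(I - K) = -33 ≠ 0), so for every y in C^4 the equation (I - K) x = y has a unique solution.

K has rank 2 and factors as K = U V^T = u1 v1^T + u2 v2^T with u1 = (-2, -3, -3, -1), v1 = (-2, -3, 1, 0), u2 = (-3, -1, -3, -1), v2 = (1, -3, -1, -3) (multiplying out reproduces the displayed K). The nonzero eigenvalues of U V^T coincide with those of the 2 x 2 matrix G = V^T U = [[v1·u1, v1·u2], [v2·u1, v2·u2]] = [[10, 6], [13, 6]], and by the Sylvester determinant identity det(I_4 - U V^T) = det(I_2 - V^T U) = det([[-9, -6], [-13, -5]]) = (-9)(-5) - (-6)(-13) = -33. (Direct check: I - K =
[[0, -15, -1, -9],
 [-5, -11, 2, -3],
 [-3, -18, 1, -9],
 [-1, -6, 0, -2]]
has determinant -33.) The finite-dimensional Fredholm alternative says: either (I - K) is invertible, or ker(I - K) ≠ {0} and then range(I - K) = ker((I - K)^*)^⊥, with dim ker(I - K) = dim ker((I - K)^*). Since det(I - K) ≠ 0, 1 is not an eigenvalue of K and ker(I - K) = {0}, so we are in the first case: for every y there is a unique x = (I - K)^(-1) y. (Explicitly, by the Woodbury identity, (I - U V^T)^(-1) = I + U (I_2 - G)^(-1) V^T.)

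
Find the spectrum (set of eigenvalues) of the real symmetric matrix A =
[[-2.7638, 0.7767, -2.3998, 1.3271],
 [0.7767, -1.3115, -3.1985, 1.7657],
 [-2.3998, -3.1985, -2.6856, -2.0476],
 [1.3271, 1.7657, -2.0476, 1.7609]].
sigma(A) ≈ {-6, -3, -1, 5}

A is real symmetric, so its spectrum consists of real eigenvalues. Expanding the characteristic polynomial of the displayed matrix gives
  det(λ I - A) = p(λ) = λ^4 + (5)λ^3 + (-23)λ^2 + (-117)λ + (-89.9966).
Solving p(λ) = 0 yields eigenvalues ≈ -6, -3, -1, 5. (A is shown rounded to 4 decimals, so these recover the underlying integer eigenvalues to within that precision.)
Verification: the trace of A = -5 equals the sum of eigenvalues -5, and det(A) ≈ -89.9966 matches the eigenvalue product -90.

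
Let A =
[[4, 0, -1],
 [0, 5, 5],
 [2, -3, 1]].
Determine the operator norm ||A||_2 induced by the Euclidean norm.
||A||_2 ≈ 7.3347 (= sqrt(largest eigenvalue of A^T A))

||A||_2 = sigma_max(A) = sqrt(lambda_max(A^T A)). Form the symmetric matrix M = A^T A =
[[20, -6, -2],
 [-6, 34, 22],
 [-2, 22, 27]].
Its characteristic polynomial (trace, sum of principal 2x2 minors, determinant of M give the coefficients) is
  p(λ) = det(λ I - M) = λ^3 - 81λ^2 + 1614λ - 8100.
No integer candidate from the rational root theorem (±divisors of 8100) is a root, so the roots are irrational. The cubic discriminant is Δ = 344383380 > 0, so there are three distinct real roots. p(7) = -428 and p(8) = 140 have opposite signs, so a root lies in (7, 8); Newton's method refines it to λ ≈ 7.7335. p(19) = 184 and p(20) = -220 have opposite signs, so a root lies in (19, 20); Newton's method refines it to λ ≈ 19.4693. p(53) = -1210 and p(54) = 324 have opposite signs, so a root lies in (53, 54); Newton's method refines it to λ ≈ 53.7972. Check (Vieta): the three roots sum to 81, matching tr M = 81.
So the eigenvalues of A^T A are ≈ 7.7335, 19.4693, 53.7972 (all ≥ 0, as they must be for A^T A). The largest is λ_max ≈ 53.7972, hence ||A||_2 = sqrt(λ_max) ≈ 7.3347.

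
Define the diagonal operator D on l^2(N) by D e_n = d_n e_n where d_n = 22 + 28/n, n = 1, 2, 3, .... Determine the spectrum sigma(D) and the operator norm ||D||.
sigma(D) = {22 + 28/n : n ≥ 1} ∪ {22}; ||D|| = 50

A bounded diagonal operator on l^2 with diagonal entries d_n has spectrum equal to the closure of {d_n : n ≥ 1}: every d_n is an eigenvalue (with eigenvector e_n), so {d_n} ⊂ sigma(D); the spectrum is closed, so its closure is too; and for lambda not in the closure, (D - lambda I) has bounded inverse (the diagonal entries 1/(d_n - lambda) are bounded). For our sequence d_n = 22 + 28/n, n = 1, 2, 3, ...:
  - {d_n} = {22 + 28/n : n ≥ 1}; the only limit point is 22
  - closure = {22 + 28/n : n ≥ 1} ∪ {22}
For the norm: a diagonal operator has ||D|| = sup_n |d_n|. Here d_n = 22 + 28/n is positive and decreasing, so sup_n |d_n| = d_1 = 22 + 28 = 50. So ||D|| = 50.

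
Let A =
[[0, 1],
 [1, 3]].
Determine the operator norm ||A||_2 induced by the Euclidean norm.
||A||_2 = sqrt((11 + sqrt(117))/2) ≈ 3.3028 (= sqrt(largest eigenvalue of A^T A))

||A||_2 = sigma_max(A) = sqrt(lambda_max(A^T A)). Form the symmetric matrix M = A^T A =
[[1, 3],
 [3, 10]].
Its characteristic polynomial (trace, determinant of M give the coefficients) is
  p(λ) = det(λ I - M) = λ^2 - 11λ + 1.
For λ^2 - 11λ + 1 the discriminant is 117. It is nonnegative but not a perfect square, so the roots are real and irrational: λ = (11 ± sqrt(117))/2 ≈ 10.9083, 0.0917.
So the eigenvalues of A^T A are ≈ 0.0917, 10.9083 (all ≥ 0, as they must be for A^T A). The largest is λ_max = (11 + sqrt(117))/2 ≈ 10.9083, hence ||A||_2 = sqrt(λ_max) = sqrt((11 + sqrt(117))/2) ≈ 3.3028.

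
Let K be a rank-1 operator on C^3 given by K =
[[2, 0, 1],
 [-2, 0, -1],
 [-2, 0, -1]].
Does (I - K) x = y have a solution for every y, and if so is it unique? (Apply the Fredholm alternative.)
(I - K) is singular (det(I - K) = 0, i.e. 1 ∈ sigma(K)). (I - K) x = y is solvable iff y ⊥ ker((I - K)^*) = span{(2, 0, 1)}, i.e. iff 2y_1 + y_3 = 0. When solvable, the solutions are x = y + c·(1, -1, -1), c arbitrary (ker(I - K) = span{(1, -1, -1)}, dimension 1).

K has rank 1, so it is an outer product K = u v^T: every row of K is a multiple of one row vector. Reading off the entries, u = (1, -1, -1) and v = (2, 0, 1) (row i of K equals u_i·v^T). A rank-one matrix u v^T satisfies K u = u (v·u) and kills the (2)-dimensional subspace v^⊥, so its characteristic polynomial is lambda^2 (lambda - v·u) with v·u = tr K = 1. Hence the eigenvalues of I - K are 1 (multiplicity 2) and 1 - (1) = 0, so det(I - K) = 0. (Direct check: I - K =
[[-1, 0, -1],
 [2, 1, 1],
 [2, 0, 2]]
has determinant 0.) So 1 is an eigenvalue of K and (I - K) is not invertible. The finite-dimensional Fredholm alternative says: either (I - K) is invertible, or ker(I - K) ≠ {0} and then range(I - K) = ker((I - K)^*)^⊥, with dim ker(I - K) = dim ker((I - K)^*). We are in the second case, so we need both kernels. Kernel of I - K: (I - K) u = u - u (v·u) = u - u = 0, so ker(I - K) = span{u} = span{(1, -1, -1)} (it is exactly 1-dimensional because rank(I - K) = 2). Kernel of the adjoint: K is real, so (I - K)^* = I - K^T = I - v u^T, and (I - v u^T) v = v - v (u·v) = 0; hence ker((I - K)^*) = span{v} = span{(2, 0, 1)}. Therefore (I - K) x = y is solvable iff <y, v> = 0, i.e. iff 2y_1 + y_3 = 0. When this holds, K y = u (v·y) = 0, so (I - K) y = y and x = y is a particular solution; the full solution set is the line x = y + c·u = y + c·(1, -1, -1), c ∈ C.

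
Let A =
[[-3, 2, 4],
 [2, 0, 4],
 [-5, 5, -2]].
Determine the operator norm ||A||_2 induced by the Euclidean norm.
||A||_2 ≈ 8.1221 (= sqrt(largest eigenvalue of A^T A))

||A||_2 = sigma_max(A) = sqrt(lambda_max(A^T A)). Form the symmetric matrix M = A^T A =
[[38, -31, 6],
 [-31, 29, -2],
 [6, -2, 36]].
Its characteristic polynomial (trace, sum of principal 2x2 minors, determinant of M give the coefficients) is
  p(λ) = det(λ I - M) = λ^3 - 103λ^2 + 2513λ - 4624.
No integer candidate from the rational root theorem (±divisors of 4624) is a root, so the roots are irrational. The cubic discriminant is Δ = 4272861037 > 0, so there are three distinct real roots. p(2) = -2 and p(3) = 2015 have opposite signs, so a root lies in (2, 3); Newton's method refines it to λ ≈ 2.0009. p(35) = 31 and p(36) = -988 have opposite signs, so a root lies in (35, 36); Newton's method refines it to λ ≈ 35.0303. p(65) = -1829 and p(66) = 62 have opposite signs, so a root lies in (65, 66); Newton's method refines it to λ ≈ 65.9687. Check (Vieta): the three roots sum to 103, matching tr M = 103.
So the eigenvalues of A^T A are ≈ 2.0009, 35.0303, 65.9687 (all ≥ 0, as they must be for A^T A). The largest is λ_max ≈ 65.9687, hence ||A||_2 = sqrt(λ_max) ≈ 8.1221.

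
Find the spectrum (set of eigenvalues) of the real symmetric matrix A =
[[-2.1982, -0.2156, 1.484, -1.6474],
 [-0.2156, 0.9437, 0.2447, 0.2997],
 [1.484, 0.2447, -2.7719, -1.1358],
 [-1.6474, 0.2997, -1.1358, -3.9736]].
sigma(A) ≈ {-5, -4, 0, 1}

A is real symmetric, so its spectrum consists of real eigenvalues. Expanding the characteristic polynomial of the displayed matrix gives
  det(λ I - A) = p(λ) = λ^4 + (8)λ^3 + (11)λ^2 + (-20)λ + (0).
Solving p(λ) = 0 yields eigenvalues ≈ -5, -4, 0, 1. (A is shown rounded to 4 decimals, so these recover the underlying integer eigenvalues to within that precision.)
Verification: the trace of A = -8 equals the sum of eigenvalues -8, and det(A) ≈ 0.0000 matches the eigenvalue product 0.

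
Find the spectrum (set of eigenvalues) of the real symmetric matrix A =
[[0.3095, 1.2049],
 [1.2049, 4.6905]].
sigma(A) ≈ {0, 5}

A is real symmetric, so its spectrum consists of real eigenvalues. Expanding the characteristic polynomial of the displayed matrix gives
  det(λ I - A) = p(λ) = λ^2 + (-5)λ + (0).
Solving p(λ) = 0 yields eigenvalues ≈ 0, 5. (A is shown rounded to 4 decimals, so these recover the underlying integer eigenvalues to within that precision.)
Verification: the trace of A = 5 equals the sum of eigenvalues 5, and det(A) ≈ -0.0001 matches the eigenvalue product 0.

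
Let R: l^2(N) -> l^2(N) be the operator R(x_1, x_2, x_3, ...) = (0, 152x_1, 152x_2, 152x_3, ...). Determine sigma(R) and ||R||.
sigma(R) = closed disk {z in C : |z| ≤ 152}; ||R|| = 152

Note R = 152·U where U is the unit right shift (U x)_k = x_{k-1} (with x_0 := 0); so ||R|| = 152||U|| and sigma(R) = 152·sigma(U). ||R x||^2 = sum_{k≥1} |152x_k|^2 = 23104||x||^2, so ||R|| = 152 and sigma(R) ⊂ {|z| ≤ 152}. For any |lambda| < 152, the equation (R - lambda I) x = 0 forces x_1 = 0, then 152x_k = lambda x_{k+1} ⇒ x = 0, so R has no eigenvalues. But (R - lambda I) is not surjective for |lambda| < 152: solving (R - lambda I) x = e_1 would require x_n proportional to (lambda/152)^(-n), which is not in l^2. So every |lambda| < 152 lies in the residual spectrum. The boundary |lambda| = 152 is in the approximate point spectrum (the spectrum is closed). Hence sigma(R) is the closed disk of radius 152.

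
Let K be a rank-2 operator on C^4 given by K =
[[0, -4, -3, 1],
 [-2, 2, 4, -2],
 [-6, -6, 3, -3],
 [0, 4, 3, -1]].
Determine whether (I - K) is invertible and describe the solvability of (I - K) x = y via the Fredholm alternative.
(I - K) is invertible (det(I - K) = 13 ≠ 0), so for every y in C^4 the equation (I - K) x = y has a unique solution.

K has rank 2 and factors as K = U V^T = u1 v1^T + u2 v2^T with u1 = (-1, 0, -3, 1), v1 = (2, 2, -1, 1), u2 = (-2, 2, 0, 2), v2 = (-1, 1, 2, -1) (multiplying out reproduces the displayed K). The nonzero eigenvalues of U V^T coincide with those of the 2 x 2 matrix G = V^T U = [[v1·u1, v1·u2], [v2·u1, v2·u2]] = [[2, 2], [-6, 2]], and by the Sylvester determinant identity det(I_4 - U V^T) = det(I_2 - V^T U) = det([[-1, -2], [6, -1]]) = (-1)(-1) - (-2)(6) = 13. (Direct check: I - K =
[[1, 4, 3, -1],
 [2, -1, -4, 2],
 [6, 6, -2, 3],
 [0, -4, -3, 2]]
has determinant 13.) The finite-dimensional Fredholm alternative says: either (I - K) is invertible, or ker(I - K) ≠ {0} and then range(I - K) = ker((I - K)^*)^⊥, with dim ker(I - K) = dim ker((I - K)^*). Since det(I - K) ≠ 0, 1 is not an eigenvalue of K and ker(I - K) = {0}, so we are in the first case: for every y there is a unique x = (I - K)^(-1) y. (Explicitly, by the Woodbury identity, (I - U V^T)^(-1) = I + U (I_2 - G)^(-1) V^T.)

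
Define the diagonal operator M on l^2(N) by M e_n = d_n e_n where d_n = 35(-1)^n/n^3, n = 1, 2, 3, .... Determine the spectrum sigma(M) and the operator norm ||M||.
sigma(M) = {35(-1)^n/n^3 : n ≥ 1} ∪ {0}; ||M|| = 35

A bounded diagonal operator on l^2 with diagonal entries d_n has spectrum equal to the closure of {d_n : n ≥ 1}: every d_n is an eigenvalue (with eigenvector e_n), so {d_n} ⊂ sigma(M); the spectrum is closed, so its closure is too; and for lambda not in the closure, (M - lambda I) has bounded inverse (the diagonal entries 1/(d_n - lambda) are bounded). For our sequence d_n = 35(-1)^n/n^3, n = 1, 2, 3, ...:
  - {d_n} = {35(-1)^n/n^3 : n ≥ 1}; the only limit point is 0
  - closure = {35(-1)^n/n^3 : n ≥ 1} ∪ {0}
For the norm: a diagonal operator has ||M|| = sup_n |d_n|. Here |d_n| = 35/n^3 is decreasing, so sup_n |d_n| = |d_1| = 35. So ||M|| = 35.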